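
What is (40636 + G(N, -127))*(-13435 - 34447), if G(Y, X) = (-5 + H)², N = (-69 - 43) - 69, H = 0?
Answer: -1946930002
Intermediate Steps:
N = -181 (N = -112 - 69 = -181)
G(Y, X) = 25 (G(Y, X) = (-5 + 0)² = (-5)² = 25)
(40636 + G(N, -127))*(-13435 - 34447) = (40636 + 25)*(-13435 - 34447) = 40661*(-47882) = -1946930002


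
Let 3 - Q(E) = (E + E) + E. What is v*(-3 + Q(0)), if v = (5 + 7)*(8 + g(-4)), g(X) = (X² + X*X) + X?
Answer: 0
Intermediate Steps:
g(X) = X + 2*X² (g(X) = (X² + X²) + X = 2*X² + X = X + 2*X²)
Q(E) = 3 - 3*E (Q(E) = 3 - ((E + E) + E) = 3 - (2*E + E) = 3 - 3*E)
v = 432 (v = (5 + 7)*(8 - 4*(1 + 2*(-4))) = 12*(8 - 4*(1 - 8)) = 12*(8 - 4*(-7)) = 12*(8 + 28) = 12*36 = 432)
v*(-3 + Q(0)) = 432*(-3 + (3 - 3*0)) = 432*(-3 + (3 + 0)) = 432*(-3 + 3) = 432*0 = 0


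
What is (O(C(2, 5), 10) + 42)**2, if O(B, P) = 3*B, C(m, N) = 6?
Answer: 3600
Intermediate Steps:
(O(C(2, 5), 10) + 42)**2 = (3*6 + 42)**2 = (18 + 42)**2 = 60**2 = 3600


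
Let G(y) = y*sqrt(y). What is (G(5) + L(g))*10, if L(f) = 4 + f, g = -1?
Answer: 30 + 50*sqrt(5) ≈ 141.80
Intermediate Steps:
G(y) = y**(3/2)
(G(5) + L(g))*10 = (5**(3/2) + (4 - 1))*10 = (5*sqrt(5) + 3)*10 = (3 + 5*sqrt(5))*10 = 30 + 50*sqrt(5)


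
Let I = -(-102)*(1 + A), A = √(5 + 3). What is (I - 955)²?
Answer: 810841 - 348024*√2 ≈ 3.1866e+5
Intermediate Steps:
A = 2*√2 (A = √8 = 2*√2 ≈ 2.8284)
I = 102 + 204*√2 (I = -(-102)*(1 + 2*√2) = -102*(-1 - 2*√2) = 102 + 204*√2 ≈ 390.50)
(I - 955)² = ((102 + 204*√2) - 955)² = (-853 + 204*√2)²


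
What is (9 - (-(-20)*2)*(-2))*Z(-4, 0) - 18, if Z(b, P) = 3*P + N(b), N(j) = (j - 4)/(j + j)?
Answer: 71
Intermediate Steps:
N(j) = (-4 + j)/(2*j) (N(j) = (-4 + j)/((2*j)) = (-4 + j)*(1/(2*j)) = (-4 + j)/(2*j))
Z(b, P) = 3*P + (-4 + b)/(2*b)
(9 - (-(-20)*2)*(-2))*Z(-4, 0) - 18 = (9 - (-(-20)*2)*(-2))*(½ - 2/(-4) + 3*0) - 18 = (9 - (-4*(-10))*(-2))*(½ - 2*(-¼) + 0) - 18 = (9 - 40*(-2))*(½ + ½ + 0) - 18 = (9 - 1*(-80))*1 - 18 = (9 + 80)*1 - 18 = 89*1 - 18 = 89 - 18 = 71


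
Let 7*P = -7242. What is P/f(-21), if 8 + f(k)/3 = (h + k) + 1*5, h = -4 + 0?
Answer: 1207/98 ≈ 12.316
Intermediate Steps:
P = -7242/7 (P = (⅐)*(-7242) = -7242/7 ≈ -1034.6)
h = -4
f(k) = -21 + 3*k (f(k) = -24 + 3*((-4 + k) + 1*5) = -24 + 3*((-4 + k) + 5) = -24 + 3*(1 + k) = -24 + (3 + 3*k) = -21 + 3*k)
P/f(-21) = -7242/(7*(-21 + 3*(-21))) = -7242/(7*(-21 - 63)) = -7242/7/(-84) = -7242/7*(-1/84) = 1207/98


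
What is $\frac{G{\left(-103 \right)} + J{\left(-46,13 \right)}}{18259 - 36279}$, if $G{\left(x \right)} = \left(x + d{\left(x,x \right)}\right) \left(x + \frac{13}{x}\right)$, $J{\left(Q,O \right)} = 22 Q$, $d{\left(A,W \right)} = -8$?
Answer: $- \frac{537403}{928030} \approx -0.57908$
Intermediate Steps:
$G{\left(x \right)} = \left(-8 + x\right) \left(x + \frac{13}{x}\right)$ ($G{\left(x \right)} = \left(x - 8\right) \left(x + \frac{13}{x}\right) = \left(-8 + x\right) \left(x + \frac{13}{x}\right)$)
$\frac{G{\left(-103 \right)} + J{\left(-46,13 \right)}}{18259 - 36279} = \frac{\left(13 + \left(-103\right)^{2} - \frac{104}{-103} - -824\right) + 22 \left(-46\right)}{18259 - 36279} = \frac{\left(13 + 10609 - - \frac{104}{103} + 824\right) - 1012}{-18020} = \left(\left(13 + 10609 + \frac{104}{103} + 824\right) - 1012\right) \left(- \frac{1}{18020}\right) = \left(\frac{1179042}{103} - 1012\right) \left(- \frac{1}{18020}\right) = \frac{1074806}{103} \left(- \frac{1}{18020}\right) = - \frac{537403}{928030}$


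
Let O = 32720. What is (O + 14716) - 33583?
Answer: 13853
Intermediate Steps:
(O + 14716) - 33583 = (32720 + 14716) - 33583 = 47436 - 33583 = 13853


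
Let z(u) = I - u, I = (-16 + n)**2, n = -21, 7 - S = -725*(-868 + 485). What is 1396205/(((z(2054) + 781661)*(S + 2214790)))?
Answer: 1396205/1512845791072 ≈ 9.2290e-7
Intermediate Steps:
S = -277668 (S = 7 - (-725)*(-868 + 485) = 7 - (-725)*(-383) = 7 - 1*277675 = 7 - 277675 = -277668)
I = 1369 (I = (-16 - 21)**2 = (-37)**2 = 1369)
z(u) = 1369 - u
1396205/(((z(2054) + 781661)*(S + 2214790))) = 1396205/((((1369 - 1*2054) + 781661)*(-277668 + 2214790))) = 1396205/((((1369 - 2054) + 781661)*1937122)) = 1396205/(((-685 + 781661)*1937122)) = 1396205/((780976*1937122)) = 1396205/1512845791072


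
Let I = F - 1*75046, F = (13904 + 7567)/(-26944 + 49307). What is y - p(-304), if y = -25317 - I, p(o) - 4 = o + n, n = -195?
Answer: 1123137841/22363 ≈ 50223.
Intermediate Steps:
F = 21471/22363 ≈ 0.96011
I = -1678232227/22363 (I = 21471/22363 - 1*75046 = 21471/22363 - 75046 = -1678232227/22363 ≈ -75045.)
p(o) = -191 + o (p(o) = 4 + (o - 195) = 4 + (-195 + o) = -191 + o)
y = 1112068156/22363 (y = -25317 - 1*(-1678232227/22363) = -25317 + 1678232227/22363 = 1112068156/22363 ≈ 49728.)
y - p(-304) = 1112068156/22363 - (-191 - 304) = 1112068156/22363 - 1*(-495) = 1112068156/22363 + 495 = 1123137841/22363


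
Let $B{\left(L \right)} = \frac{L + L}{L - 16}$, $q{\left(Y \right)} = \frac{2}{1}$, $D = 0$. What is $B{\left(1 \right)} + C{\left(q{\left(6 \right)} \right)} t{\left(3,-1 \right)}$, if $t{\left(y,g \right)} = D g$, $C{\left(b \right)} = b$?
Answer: $- \frac{2}{15} \approx -0.13333$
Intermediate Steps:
$q{\left(Y \right)} = 2$ ($q{\left(Y \right)} = 2 \cdot 1 = 2$)
$t{\left(y,g \right)} = 0$ ($t{\left(y,g \right)} = 0 g = 0$)
$B{\left(L \right)} = \frac{2 L}{-16 + L}$
$B{\left(1 \right)} + C{\left(q{\left(6 \right)} \right)} t{\left(3,-1 \right)} = 2 \cdot 1 \frac{1}{-16 + 1} + 2 \cdot 0 = 2 \cdot 1 \frac{1}{-15} + 0 = 2 \cdot 1 \left(- \frac{1}{15}\right) + 0 = - \frac{2}{15} + 0 = - \frac{2}{15}$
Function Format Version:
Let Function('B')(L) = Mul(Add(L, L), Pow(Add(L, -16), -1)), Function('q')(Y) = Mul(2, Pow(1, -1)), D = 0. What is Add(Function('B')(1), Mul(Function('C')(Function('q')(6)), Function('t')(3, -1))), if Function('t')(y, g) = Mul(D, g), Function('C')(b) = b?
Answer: Rational(-2, 15) ≈ -0.13333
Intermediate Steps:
Function('q')(Y) = 2 (Function('q')(Y) = Mul(2, 1) = 2)
Function('t')(y, g) = 0 (Function('t')(y, g) = Mul(0, g) = 0)
Function('B')(L) = Mul(2, L, Pow(Add(-16, L), -1)) (Function('B')(L) = Mul(Mul(2, L), Pow(Add(-16, L), -1)) = Mul(2, L, Pow(Add(-16, L), -1)))
Add(Function('B')(1), Mul(Function('C')(Function('q')(6)), Function('t')(3, -1))) = Add(Mul(2, 1, Pow(Add(-16, 1), -1)), Mul(2, 0)) = Add(Mul(2, 1, Pow(-15, -1)), 0) = Add(Mul(2, 1, Rational(-1, 15)), 0) = Add(Rational(-2, 15), 0) = Rational(-2, 15)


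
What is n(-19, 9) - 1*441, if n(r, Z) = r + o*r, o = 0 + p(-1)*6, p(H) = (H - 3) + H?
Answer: 110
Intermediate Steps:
p(H) = -3 + 2*H (p(H) = (-3 + H) + H = -3 + 2*H)
o = -30 (o = 0 + (-3 + 2*(-1))*6 = 0 + (-3 - 2)*6 = 0 - 5*6 = 0 - 30 = -30)
n(r, Z) = -29*r (n(r, Z) = r - 30*r = -29*r)
n(-19, 9) - 1*441 = -29*(-19) - 1*441 = 551 - 441 = 110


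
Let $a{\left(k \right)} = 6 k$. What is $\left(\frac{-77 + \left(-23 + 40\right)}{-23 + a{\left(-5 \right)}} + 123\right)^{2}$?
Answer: $\frac{43283241}{2809} \approx 15409.0$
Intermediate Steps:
$\left(\frac{-77 + \left(-23 + 40\right)}{-23 + a{\left(-5 \right)}} + 123\right)^{2} = \left(\frac{-77 + \left(-23 + 40\right)}{-23 + 6 \left(-5\right)} + 123\right)^{2} = \left(\frac{-77 + 17}{-23 - 30} + 123\right)^{2} = \left(- \frac{60}{-53} + 123\right)^{2} = \left(\left(-60\right) \left(- \frac{1}{53}\right) + 123\right)^{2} = \left(\frac{60}{53} + 123\right)^{2} = \left(\frac{6579}{53}\right)^{2} = \frac{43283241}{2809}$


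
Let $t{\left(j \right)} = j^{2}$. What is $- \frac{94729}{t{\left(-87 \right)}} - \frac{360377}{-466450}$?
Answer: $- \frac{41458648537}{3530560050} \approx -11.743$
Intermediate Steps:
$- \frac{94729}{t{\left(-87 \right)}} - \frac{360377}{-466450} = - \frac{94729}{\left(-87\right)^{2}} - \frac{360377}{-466450} = - \frac{94729}{7569} - - \frac{360377}{466450} = \left(-94729\right) \frac{1}{7569} + \frac{360377}{466450} = - \frac{94729}{7569} + \frac{360377}{466450} = - \frac{41458648537}{3530560050}$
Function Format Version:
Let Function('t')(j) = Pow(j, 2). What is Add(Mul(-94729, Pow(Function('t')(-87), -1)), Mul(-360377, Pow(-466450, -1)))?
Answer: Rational(-41458648537, 3530560050) ≈ -11.743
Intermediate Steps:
Add(Mul(-94729, Pow(Function('t')(-87), -1)), Mul(-360377, Pow(-466450, -1))) = Add(Mul(-94729, Pow(Pow(-87, 2), -1)), Mul(-360377, Pow(-466450, -1))) = Add(Mul(-94729, Pow(7569, -1)), Mul(-360377, Rational(-1, 466450))) = Add(Mul(-94729, Rational(1, 7569)), Rational(360377, 466450)) = Add(Rational(-94729, 7569), Rational(360377, 466450)) = Rational(-41458648537, 3530560050)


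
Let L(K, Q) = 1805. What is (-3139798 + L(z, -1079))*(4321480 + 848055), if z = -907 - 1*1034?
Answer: -16221964643255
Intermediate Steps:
z = -1941 (z = -907 - 1034 = -1941)
(-3139798 + L(z, -1079))*(4321480 + 848055) = (-3139798 + 1805)*(4321480 + 848055) = -3137993*5169535 = -16221964643255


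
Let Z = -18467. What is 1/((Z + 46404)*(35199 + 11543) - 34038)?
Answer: 1/1305797216 ≈ 7.6582e-10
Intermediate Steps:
1/((Z + 46404)*(35199 + 11543) - 34038) = 1/((-18467 + 46404)*(35199 + 11543) - 34038) = 1/(27937*46742 - 34038) = 1/(1305831254 - 34038) = 1/1305797216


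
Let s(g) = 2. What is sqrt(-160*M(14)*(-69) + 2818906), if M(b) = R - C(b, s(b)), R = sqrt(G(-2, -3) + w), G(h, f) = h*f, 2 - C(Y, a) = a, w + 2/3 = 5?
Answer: sqrt(2818906 + 3680*sqrt(93)) ≈ 1689.5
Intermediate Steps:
w = 13/3 (w = -2/3 + 5 = 13/3 ≈ 4.3333)
C(Y, a) = 2 - a
G(h, f) = f*h
R = sqrt(93)/3 (R = sqrt(-3*(-2) + 13/3) = sqrt(6 + 13/3) = sqrt(31/3) = sqrt(93)/3 ≈ 3.2146)
M(b) = sqrt(93)/3 (M(b) = sqrt(93)/3 - (2 - 1*2) = sqrt(93)/3 - (2 - 2) = sqrt(93)/3 - 1*0 = sqrt(93)/3 + 0 = sqrt(93)/3)
sqrt(-160*M(14)*(-69) + 2818906) = sqrt(-160*sqrt(93)/3*(-69) + 2818906) = sqrt(3680*sqrt(93) + 2818906) = sqrt(2818906 + 3680*sqrt(93))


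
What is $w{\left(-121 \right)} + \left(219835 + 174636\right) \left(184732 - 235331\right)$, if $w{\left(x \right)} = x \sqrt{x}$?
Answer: $-19959838129 - 1331 i \approx -1.996 \cdot 10^{10} - 1331.0 i$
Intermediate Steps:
$w{\left(x \right)} = x^{\frac{3}{2}}$
$w{\left(-121 \right)} + \left(219835 + 174636\right) \left(184732 - 235331\right) = \left(-121\right)^{\frac{3}{2}} + \left(219835 + 174636\right) \left(184732 - 235331\right) = - 1331 i + 394471 \left(-50599\right) = - 1331 i - 19959838129 = -19959838129 - 1331 i$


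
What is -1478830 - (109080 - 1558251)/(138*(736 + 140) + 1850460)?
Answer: -971762371223/657116 ≈ -1.4788e+6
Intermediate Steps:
-1478830 - (109080 - 1558251)/(138*(736 + 140) + 1850460) = -1478830 - (-1449171)/(138*876 + 1850460) = -1478830 - (-1449171)/(120888 + 1850460) = -1478830 - (-1449171)/1971348 = -1478830 - 1*(-483057/657116) = -1478830 + 483057/657116 = -971762371223/657116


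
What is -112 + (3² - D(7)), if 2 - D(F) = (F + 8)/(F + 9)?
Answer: -1665/16 ≈ -104.06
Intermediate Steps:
D(F) = 2 - (8 + F)/(9 + F) (D(F) = 2 - (F + 8)/(F + 9) = 2 - (8 + F)/(9 + F))
-112 + (3² - D(7)) = -112 + (3² - (10 + 7)/(9 + 7)) = -112 + (9 - 17/16) = -112 + 127/16 = -1665/16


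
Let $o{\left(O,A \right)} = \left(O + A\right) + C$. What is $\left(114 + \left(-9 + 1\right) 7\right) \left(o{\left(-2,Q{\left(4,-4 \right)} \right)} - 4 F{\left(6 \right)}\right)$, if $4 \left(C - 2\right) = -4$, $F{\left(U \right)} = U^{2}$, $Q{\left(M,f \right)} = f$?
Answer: $-8642$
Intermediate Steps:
$C = 1$ ($C = 2 + \frac{1}{4} \left(-4\right) = 2 - 1 = 1$)
$o{\left(O,A \right)} = 1 + A + O$ ($o{\left(O,A \right)} = \left(O + A\right) + 1 = \left(A + O\right) + 1 = 1 + A + O$)
$\left(114 + \left(-9 + 1\right) 7\right) \left(o{\left(-2,Q{\left(4,-4 \right)} \right)} - 4 F{\left(6 \right)}\right) = \left(114 + \left(-9 + 1\right) 7\right) \left(\left(1 - 4 - 2\right) - 4 \cdot 6^{2}\right) = \left(114 - 56\right) \left(-5 - 144\right) = 58 \left(-149\right) = -8642$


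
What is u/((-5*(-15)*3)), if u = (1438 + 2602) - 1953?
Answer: 2087/225 ≈ 9.2756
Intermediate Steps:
u = 2087 (u = 4040 - 1953 = 2087)
u/((-5*(-15)*3)) = 2087/((-5*(-15)*3)) = 2087/((75*3)) = 2087/225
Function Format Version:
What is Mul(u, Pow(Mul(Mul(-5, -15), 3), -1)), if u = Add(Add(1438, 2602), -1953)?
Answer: Rational(2087, 225) ≈ 9.2756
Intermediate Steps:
u = 2087 (u = Add(4040, -1953) = 2087)
Mul(u, Pow(Mul(Mul(-5, -15), 3), -1)) = Mul(2087, Pow(Mul(Mul(-5, -15), 3), -1)) = Mul(2087, Pow(Mul(75, 3), -1)) = Mul(2087, Pow(225, -1)) = Mul(2087, Rational(1, 225)) = Rational(2087, 225)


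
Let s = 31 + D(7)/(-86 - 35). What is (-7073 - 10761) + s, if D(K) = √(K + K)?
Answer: -17803 - √14/121 ≈ -17803.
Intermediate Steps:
D(K) = √2*√K (D(K) = √(2*K) = √2*√K)
s = 31 - √14/121 (s = 31 + (√2*√7)/(-86 - 35) = 31 + √14/(-121) = 31 - √14/121 ≈ 30.969)
(-7073 - 10761) + s = (-7073 - 10761) + (31 - √14/121) = -17834 + (31 - √14/121) = -17803 - √14/121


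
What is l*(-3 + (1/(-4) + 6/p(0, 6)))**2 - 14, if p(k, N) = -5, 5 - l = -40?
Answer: 70169/80 ≈ 877.11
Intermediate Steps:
l = 45 (l = 5 - 1*(-40) = 5 + 40 = 45)
l*(-3 + (1/(-4) + 6/p(0, 6)))**2 - 14 = 45*(-3 + (1/(-4) + 6/(-5)))**2 - 14 = 45*(-3 + (1*(-1/4) + 6*(-1/5)))**2 - 14 = 45*(-3 + (-1/4 - 6/5))**2 - 14 = 45*(-3 - 29/20)**2 - 14 = 45*(-89/20)**2 - 14 = 45*(7921/400) - 14 = 71289/80 - 14 = 70169/80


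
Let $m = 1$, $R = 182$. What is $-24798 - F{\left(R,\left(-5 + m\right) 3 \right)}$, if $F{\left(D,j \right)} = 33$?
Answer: $-24831$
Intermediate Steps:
$-24798 - F{\left(R,\left(-5 + m\right) 3 \right)} = -24798 - 33 = -24831$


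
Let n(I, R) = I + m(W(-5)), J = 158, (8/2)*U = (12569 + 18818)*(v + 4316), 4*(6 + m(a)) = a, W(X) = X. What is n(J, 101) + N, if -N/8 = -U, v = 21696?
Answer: 6531509755/4 ≈ 1.6329e+9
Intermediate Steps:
m(a) = -6 + a/4
U = 204109661 (U = ((12569 + 18818)*(21696 + 4316))/4 = (31387*26012)/4 = (¼)*816438644 = 204109661)
n(I, R) = -29/4 + I (n(I, R) = I + (-6 + (¼)*(-5)) = I + (-6 - 5/4) = I - 29/4 = -29/4 + I)
N = 1632877288 (N = -(-8)*204109661 = -8*(-204109661) = 1632877288)
n(J, 101) + N = (-29/4 + 158) + 1632877288 = 603/4 + 1632877288 = 6531509755/4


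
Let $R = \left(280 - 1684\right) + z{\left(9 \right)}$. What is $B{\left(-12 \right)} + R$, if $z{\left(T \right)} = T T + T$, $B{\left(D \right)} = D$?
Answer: $-1326$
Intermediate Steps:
$z{\left(T \right)} = T + T^{2}$ ($z{\left(T \right)} = T^{2} + T = T + T^{2}$)
$R = -1314$ ($R = \left(280 - 1684\right) + 9 \left(1 + 9\right) = -1404 + 9 \cdot 10 = -1404 + 90 = -1314$)
$B{\left(-12 \right)} + R = -12 - 1314 = -1326$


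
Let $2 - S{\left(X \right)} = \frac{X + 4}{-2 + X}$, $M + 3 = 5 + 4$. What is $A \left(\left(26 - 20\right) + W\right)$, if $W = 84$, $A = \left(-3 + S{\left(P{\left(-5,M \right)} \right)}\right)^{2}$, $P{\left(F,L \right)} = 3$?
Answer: $5760$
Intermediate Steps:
$M = 6$ ($M = -3 + \left(5 + 4\right) = -3 + 9 = 6$)
$S{\left(X \right)} = 2 - \frac{4 + X}{-2 + X}$ ($S{\left(X \right)} = 2 - \frac{X + 4}{-2 + X} = 2 - \frac{4 + X}{-2 + X}$)
$A = 64$ ($A = \left(-3 + \frac{-8 + 3}{-2 + 3}\right)^{2} = \left(-3 + 1^{-1} \left(-5\right)\right)^{2} = \left(-3 + 1 \left(-5\right)\right)^{2} = \left(-3 - 5\right)^{2} = \left(-8\right)^{2} = 64$)
$A \left(\left(26 - 20\right) + W\right) = 64 \left(\left(26 - 20\right) + 84\right) = 64 \left(6 + 84\right) = 64 \cdot 90 = 5760$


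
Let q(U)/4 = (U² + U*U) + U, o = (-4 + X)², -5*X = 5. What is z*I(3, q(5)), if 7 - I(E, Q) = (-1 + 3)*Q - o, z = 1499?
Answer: -611592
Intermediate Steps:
X = -1 (X = -⅕*5 = -1)
o = 25 (o = (-4 - 1)² = (-5)² = 25)
q(U) = 4*U + 8*U² (q(U) = 4*((U² + U*U) + U) = 4*((U² + U²) + U) = 4*(2*U² + U) = 4*(U + 2*U²) = 4*U + 8*U²)
I(E, Q) = 32 - 2*Q (I(E, Q) = 7 - ((-1 + 3)*Q - 1*25) = 7 - (2*Q - 25) = 7 - (-25 + 2*Q) = 7 + (25 - 2*Q) = 32 - 2*Q)
z*I(3, q(5)) = 1499*(32 - 8*5*(1 + 2*5)) = 1499*(32 - 8*5*(1 + 10)) = 1499*(32 - 8*5*11) = 1499*(32 - 2*220) = 1499*(32 - 440) = 1499*(-408) = -611592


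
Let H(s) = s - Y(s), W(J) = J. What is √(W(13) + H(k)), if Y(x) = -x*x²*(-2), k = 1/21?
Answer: 32*√2478/441 ≈ 3.6121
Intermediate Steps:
k = 1/21 ≈ 0.047619
Y(x) = 2*x³ (Y(x) = -x³*(-2) = -(-2)*x³ = 2*x³)
H(s) = s - 2*s³
√(W(13) + H(k)) = √(13 + (1/21 - 2*(1/21)³)) = √(13 + (1/21 - 2*1/9261)) = √(13 + (1/21 - 2/9261)) = √(13 + 439/9261) = √(120832/9261) = 32*√2478/441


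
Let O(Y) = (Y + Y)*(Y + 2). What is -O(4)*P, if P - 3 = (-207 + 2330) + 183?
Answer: -110832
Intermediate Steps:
P = 2309 (P = 3 + ((-207 + 2330) + 183) = 3 + (2123 + 183) = 3 + 2306 = 2309)
O(Y) = 2*Y*(2 + Y) (O(Y) = (2*Y)*(2 + Y) = 2*Y*(2 + Y))
-O(4)*P = -2*4*(2 + 4)*2309 = -2*4*6*2309 = -48*2309 = -1*110832 = -110832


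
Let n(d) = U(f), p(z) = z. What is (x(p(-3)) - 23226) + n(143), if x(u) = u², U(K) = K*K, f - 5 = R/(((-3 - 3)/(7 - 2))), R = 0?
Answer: -23192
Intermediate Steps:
f = 5 (f = 5 + 0/(((-3 - 3)/(7 - 2))) = 5 + 0/((-6/5)) = 5 + 0/((-6*⅕)) = 5 + 0/(-6/5) = 5 + 0*(-⅚) = 5 + 0 = 5)
U(K) = K²
n(d) = 25 (n(d) = 5² = 25)
(x(p(-3)) - 23226) + n(143) = ((-3)² - 23226) + 25 = (9 - 23226) + 25 = -23217 + 25 = -23192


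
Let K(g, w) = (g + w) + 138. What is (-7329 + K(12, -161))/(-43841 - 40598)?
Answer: 7340/84439 ≈ 0.086927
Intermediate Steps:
K(g, w) = 138 + g + w
(-7329 + K(12, -161))/(-43841 - 40598) = (-7329 + (138 + 12 - 161))/(-43841 - 40598) = (-7329 - 11)/(-84439) = -7340*(-1/84439) = 7340/84439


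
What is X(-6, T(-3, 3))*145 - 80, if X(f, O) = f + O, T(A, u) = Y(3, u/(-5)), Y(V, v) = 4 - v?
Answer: -283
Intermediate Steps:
T(A, u) = 4 + u/5 (T(A, u) = 4 - u/(-5) = 4 - u*(-1)/5 = 4 - (-1)*u/5 = 4 + u/5)
X(f, O) = O + f
X(-6, T(-3, 3))*145 - 80 = ((4 + (⅕)*3) - 6)*145 - 80 = ((4 + ⅗) - 6)*145 - 80 = (23/5 - 6)*145 - 80 = -7/5*145 - 80 = -203 - 80 = -283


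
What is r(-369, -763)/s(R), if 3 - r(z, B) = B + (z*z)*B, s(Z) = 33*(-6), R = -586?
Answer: -103891609/198 ≈ -5.2471e+5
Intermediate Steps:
s(Z) = -198
r(z, B) = 3 - B - B*z**2 (r(z, B) = 3 - (B + (z*z)*B) = 3 - (B + z**2*B) = 3 - (B + B*z**2) = 3 + (-B - B*z**2) = 3 - B - B*z**2)
r(-369, -763)/s(R) = (3 - 1*(-763) - 1*(-763)*(-369)**2)/(-198) = (3 + 763 - 1*(-763)*136161)*(-1/198) = (3 + 763 + 103890843)*(-1/198) = 103891609*(-1/198) = -103891609/198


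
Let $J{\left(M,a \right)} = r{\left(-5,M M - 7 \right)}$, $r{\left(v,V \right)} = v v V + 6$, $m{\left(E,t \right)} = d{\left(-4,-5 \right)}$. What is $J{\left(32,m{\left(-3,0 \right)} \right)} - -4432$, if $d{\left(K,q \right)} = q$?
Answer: $29863$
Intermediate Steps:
$m{\left(E,t \right)} = -5$
$r{\left(v,V \right)} = 6 + V v^{2}$ ($r{\left(v,V \right)} = v^{2} V + 6 = V v^{2} + 6 = 6 + V v^{2}$)
$J{\left(M,a \right)} = -169 + 25 M^{2}$ ($J{\left(M,a \right)} = 6 + \left(M M - 7\right) \left(-5\right)^{2} = 6 + \left(M^{2} - 7\right) 25 = 6 + \left(-7 + M^{2}\right) 25 = 6 + \left(-175 + 25 M^{2}\right) = -169 + 25 M^{2}$)
$J{\left(32,m{\left(-3,0 \right)} \right)} - -4432 = \left(-169 + 25 \cdot 32^{2}\right) - -4432 = \left(-169 + 25 \cdot 1024\right) + 4432 = \left(-169 + 25600\right) + 4432 = 25431 + 4432 = 29863$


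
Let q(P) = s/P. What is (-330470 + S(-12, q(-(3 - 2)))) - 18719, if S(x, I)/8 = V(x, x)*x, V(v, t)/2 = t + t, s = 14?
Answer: -344581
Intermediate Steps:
V(v, t) = 4*t (V(v, t) = 2*(t + t) = 2*(2*t) = 4*t)
q(P) = 14/P
S(x, I) = 32*x**2 (S(x, I) = 8*((4*x)*x) = 8*(4*x**2) = 32*x**2)
(-330470 + S(-12, q(-(3 - 2)))) - 18719 = (-330470 + 32*(-12)**2) - 18719 = (-330470 + 32*144) - 18719 = (-330470 + 4608) - 18719 = -325862 - 18719 = -344581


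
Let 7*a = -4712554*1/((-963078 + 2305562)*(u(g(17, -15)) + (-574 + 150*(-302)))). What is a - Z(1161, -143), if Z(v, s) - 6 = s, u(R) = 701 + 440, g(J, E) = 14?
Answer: 373968536863/2729697126 ≈ 137.00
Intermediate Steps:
u(R) = 1141
Z(v, s) = 6 + s
a = 30601/2729697126 (a = (-4712554*1/((-963078 + 2305562)*(1141 + (-574 + 150*(-302)))))/7 = (-4712554*1/(1342484*(1141 + (-574 - 45300))))/7 = (-4712554*1/(1342484*(1141 - 45874)))/7 = (-4712554/((-44733*1342484)))/7 = (-4712554/(-60053336772))/7 = (-4712554*(-1/60053336772))/7 = (1/7)*(214207/2729697126) = 30601/2729697126 ≈ 1.1210e-5)
a - Z(1161, -143) = 30601/2729697126 - (6 - 143) = 30601/2729697126 - 1*(-137) = 30601/2729697126 + 137 = 373968536863/2729697126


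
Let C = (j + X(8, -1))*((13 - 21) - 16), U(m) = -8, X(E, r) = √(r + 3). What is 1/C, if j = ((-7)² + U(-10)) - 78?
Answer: 37/32808 + √2/32808 ≈ 0.0011709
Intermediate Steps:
X(E, r) = √(3 + r)
j = -37 (j = ((-7)² - 8) - 78 = (49 - 8) - 78 = 41 - 78 = -37)
C = 888 - 24*√2 (C = (-37 + √(3 - 1))*((13 - 21) - 16) = (-37 + √2)*(-8 - 16) = (-37 + √2)*(-24) = 888 - 24*√2 ≈ 854.06)
1/C = 1/(888 - 24*√2)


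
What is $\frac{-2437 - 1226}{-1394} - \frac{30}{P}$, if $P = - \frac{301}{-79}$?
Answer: $- \frac{2201217}{419594} \approx -5.2461$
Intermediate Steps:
$P = \frac{301}{79}$ ($P = \left(-301\right) \left(- \frac{1}{79}\right) = \frac{301}{79} \approx 3.8101$)
$\frac{-2437 - 1226}{-1394} - \frac{30}{P} = \frac{-2437 - 1226}{-1394} - \frac{30}{\frac{301}{79}} = \left(-2437 - 1226\right) \left(- \frac{1}{1394}\right) - \frac{2370}{301} = \left(-3663\right) \left(- \frac{1}{1394}\right) - \frac{2370}{301} = \frac{3663}{1394} - \frac{2370}{301} = - \frac{2201217}{419594}$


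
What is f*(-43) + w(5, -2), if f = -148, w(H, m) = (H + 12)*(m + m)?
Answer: 6296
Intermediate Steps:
w(H, m) = 2*m*(12 + H) (w(H, m) = (12 + H)*(2*m) = 2*m*(12 + H))
f*(-43) + w(5, -2) = -148*(-43) + 2*(-2)*(12 + 5) = 6364 + 2*(-2)*17 = 6364 - 68 = 6296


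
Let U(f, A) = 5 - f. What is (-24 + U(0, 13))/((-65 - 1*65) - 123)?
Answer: 19/253 ≈ 0.075099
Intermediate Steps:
(-24 + U(0, 13))/((-65 - 1*65) - 123) = (-24 + (5 - 1*0))/((-65 - 1*65) - 123) = (-24 + (5 + 0))/((-65 - 65) - 123) = (-24 + 5)/(-130 - 123) = -19/(-253) = -19*(-1/253) = 19/253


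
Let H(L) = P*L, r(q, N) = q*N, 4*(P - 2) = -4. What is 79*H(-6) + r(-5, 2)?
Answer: -484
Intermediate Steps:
P = 1 (P = 2 + (¼)*(-4) = 2 - 1 = 1)
r(q, N) = N*q
H(L) = L (H(L) = 1*L = L)
79*H(-6) + r(-5, 2) = 79*(-6) + 2*(-5) = -474 - 10 = -484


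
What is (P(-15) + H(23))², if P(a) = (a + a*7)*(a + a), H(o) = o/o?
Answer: 12967201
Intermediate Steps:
H(o) = 1
P(a) = 16*a² (P(a) = (a + 7*a)*(2*a) = (8*a)*(2*a) = 16*a²)
(P(-15) + H(23))² = (16*(-15)² + 1)² = (16*225 + 1)² = (3600 + 1)² = 3601² = 12967201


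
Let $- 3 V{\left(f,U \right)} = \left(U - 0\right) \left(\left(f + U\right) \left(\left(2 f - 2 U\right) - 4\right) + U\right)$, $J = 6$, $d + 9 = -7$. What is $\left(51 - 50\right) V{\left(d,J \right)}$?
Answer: $-972$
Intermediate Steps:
$d = -16$ ($d = -9 - 7 = -16$)
$V{\left(f,U \right)} = - \frac{U \left(U + \left(U + f\right) \left(-4 - 2 U + 2 f\right)\right)}{3}$ ($V{\left(f,U \right)} = - \frac{\left(U - 0\right) \left(\left(f + U\right) \left(\left(2 f - 2 U\right) - 4\right) + U\right)}{3} = - \frac{\left(U + 0\right) \left(\left(U + f\right) \left(\left(- 2 U + 2 f\right) - 4\right) + U\right)}{3} = - \frac{U \left(\left(U + f\right) \left(-4 - 2 U + 2 f\right) + U\right)}{3} = - \frac{U \left(U + \left(U + f\right) \left(-4 - 2 U + 2 f\right)\right)}{3}$)
$\left(51 - 50\right) V{\left(d,J \right)} = \left(51 - 50\right) \frac{1}{3} \cdot 6 \left(- 2 \left(-16\right)^{2} + 2 \cdot 6^{2} + 3 \cdot 6 + 4 \left(-16\right)\right) = 1 \cdot \frac{1}{3} \cdot 6 \left(\left(-2\right) 256 + 2 \cdot 36 + 18 - 64\right) = 1 \cdot \frac{1}{3} \cdot 6 \left(-512 + 72 + 18 - 64\right) = 1 \cdot \frac{1}{3} \cdot 6 \left(-486\right) = 1 \left(-972\right) = -972$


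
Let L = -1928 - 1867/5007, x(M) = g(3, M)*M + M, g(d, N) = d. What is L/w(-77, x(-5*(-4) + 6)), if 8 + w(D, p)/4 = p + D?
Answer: -508177/20028 ≈ -25.373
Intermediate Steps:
x(M) = 4*M (x(M) = 3*M + M = 4*M)
L = -9655363/5007 (L = -1928 - 1867/5007 = -9655363/5007 ≈ -1928.4)
w(D, p) = -32 + 4*D + 4*p (w(D, p) = -32 + 4*(p + D) = -32 + 4*(D + p) = -32 + (4*D + 4*p) = -32 + 4*D + 4*p)
L/w(-77, x(-5*(-4) + 6)) = -9655363/(5007*(-32 + 4*(-77) + 4*(4*(-5*(-4) + 6)))) = -9655363/(5007*(-32 - 308 + 4*(4*(20 + 6)))) = -9655363/(5007*(-32 - 308 + 4*(4*26))) = -9655363/(5007*(-32 - 308 + 4*104)) = -9655363/(5007*(-32 - 308 + 416)) = -9655363/5007/76 = -9655363/5007*1/76 = -508177/20028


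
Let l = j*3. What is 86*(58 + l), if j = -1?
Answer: 4730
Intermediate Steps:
l = -3 (l = -1*3 = -3)
86*(58 + l) = 86*(58 - 3) = 86*55 = 4730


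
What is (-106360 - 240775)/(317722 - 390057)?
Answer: 69427/14467 ≈ 4.7990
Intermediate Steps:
(-106360 - 240775)/(317722 - 390057) = -347135/(-72335) = -347135*(-1/72335) = 69427/14467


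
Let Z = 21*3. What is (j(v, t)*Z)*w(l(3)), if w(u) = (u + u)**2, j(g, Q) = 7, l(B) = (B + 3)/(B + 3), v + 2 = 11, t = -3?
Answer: 1764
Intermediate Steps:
v = 9 (v = -2 + 11 = 9)
l(B) = 1 (l(B) = (3 + B)/(3 + B) = 1)
Z = 63
w(u) = 4*u**2 (w(u) = (2*u)**2 = 4*u**2)
(j(v, t)*Z)*w(l(3)) = (7*63)*(4*1**2) = 441*(4*1) = 441*4 = 1764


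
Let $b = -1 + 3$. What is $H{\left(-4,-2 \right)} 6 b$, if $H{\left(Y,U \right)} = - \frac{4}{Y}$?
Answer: $12$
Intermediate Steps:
$b = 2$
$H{\left(-4,-2 \right)} 6 b = - \frac{4}{-4} \cdot 6 \cdot 2 = \left(-4\right) \left(- \frac{1}{4}\right) 6 \cdot 2 = 1 \cdot 6 \cdot 2 = 6 \cdot 2 = 12$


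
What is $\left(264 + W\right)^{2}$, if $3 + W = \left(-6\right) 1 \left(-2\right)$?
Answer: $74529$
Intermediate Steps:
$W = 9$ ($W = -3 + \left(-6\right) 1 \left(-2\right) = -3 - -12 = -3 + 12 = 9$)
$\left(264 + W\right)^{2} = \left(264 + 9\right)^{2} = 273^{2} = 74529$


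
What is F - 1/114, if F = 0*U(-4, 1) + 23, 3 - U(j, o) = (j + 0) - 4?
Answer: 2621/114 ≈ 22.991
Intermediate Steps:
U(j, o) = 7 - j (U(j, o) = 3 - ((j + 0) - 4) = 3 - (j - 4) = 3 - (-4 + j) = 3 + (4 - j) = 7 - j)
F = 23 (F = 0*(7 - 1*(-4)) + 23 = 0*(7 + 4) + 23 = 0*11 + 23 = 0 + 23 = 23)
F - 1/114 = 23 - 1/114 = 2621/114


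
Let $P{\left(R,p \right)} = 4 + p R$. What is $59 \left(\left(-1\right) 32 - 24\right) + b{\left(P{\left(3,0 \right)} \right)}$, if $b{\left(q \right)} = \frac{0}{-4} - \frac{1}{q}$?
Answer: $- \frac{13217}{4} \approx -3304.3$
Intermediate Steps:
$P{\left(R,p \right)} = 4 + R p$
$b{\left(q \right)} = - \frac{1}{q}$ ($b{\left(q \right)} = 0 \left(- \frac{1}{4}\right) - \frac{1}{q} = 0 - \frac{1}{q} = - \frac{1}{q}$)
$59 \left(\left(-1\right) 32 - 24\right) + b{\left(P{\left(3,0 \right)} \right)} = 59 \left(\left(-1\right) 32 - 24\right) - \frac{1}{4 + 3 \cdot 0} = 59 \left(-32 - 24\right) - \frac{1}{4 + 0} = 59 \left(-56\right) - \frac{1}{4} = -3304 - \frac{1}{4} = - \frac{13217}{4}$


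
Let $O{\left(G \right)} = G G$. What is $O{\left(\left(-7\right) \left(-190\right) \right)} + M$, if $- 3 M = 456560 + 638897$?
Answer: $\frac{4211243}{3} \approx 1.4037 \cdot 10^{6}$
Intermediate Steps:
$M = - \frac{1095457}{3}$ ($M = - \frac{456560 + 638897}{3} = \left(- \frac{1}{3}\right) 1095457 = - \frac{1095457}{3} \approx -3.6515 \cdot 10^{5}$)
$O{\left(G \right)} = G^{2}$
$O{\left(\left(-7\right) \left(-190\right) \right)} + M = \left(\left(-7\right) \left(-190\right)\right)^{2} - \frac{1095457}{3} = 1330^{2} - \frac{1095457}{3} = 1768900 - \frac{1095457}{3} = \frac{4211243}{3}$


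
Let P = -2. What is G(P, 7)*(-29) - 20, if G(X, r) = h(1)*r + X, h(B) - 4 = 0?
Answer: -774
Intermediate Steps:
h(B) = 4 (h(B) = 4 + 0 = 4)
G(X, r) = X + 4*r (G(X, r) = 4*r + X = X + 4*r)
G(P, 7)*(-29) - 20 = (-2 + 4*7)*(-29) - 20 = (-2 + 28)*(-29) - 20 = 26*(-29) - 20 = -754 - 20 = -774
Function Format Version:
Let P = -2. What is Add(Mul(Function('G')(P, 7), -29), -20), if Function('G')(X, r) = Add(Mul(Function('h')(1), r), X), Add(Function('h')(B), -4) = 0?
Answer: -774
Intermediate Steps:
Function('h')(B) = 4 (Function('h')(B) = Add(4, 0) = 4)
Function('G')(X, r) = Add(X, Mul(4, r)) (Function('G')(X, r) = Add(Mul(4, r), X) = Add(X, Mul(4, r)))
Add(Mul(Function('G')(P, 7), -29), -20) = Add(Mul(Add(-2, Mul(4, 7)), -29), -20) = Add(Mul(Add(-2, 28), -29), -20) = Add(Mul(26, -29), -20) = Add(-754, -20) = -774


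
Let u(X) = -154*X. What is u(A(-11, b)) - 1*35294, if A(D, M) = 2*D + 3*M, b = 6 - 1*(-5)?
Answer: -36988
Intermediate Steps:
b = 11 (b = 6 + 5 = 11)
u(A(-11, b)) - 1*35294 = -154*(2*(-11) + 3*11) - 1*35294 = -154*(-22 + 33) - 35294 = -154*11 - 35294 = -1694 - 35294 = -36988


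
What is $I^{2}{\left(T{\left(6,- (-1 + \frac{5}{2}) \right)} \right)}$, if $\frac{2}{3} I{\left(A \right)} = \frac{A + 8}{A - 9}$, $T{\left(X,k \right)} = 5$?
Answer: $\frac{1521}{64} \approx 23.766$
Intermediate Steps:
$I{\left(A \right)} = \frac{3 \left(8 + A\right)}{2 \left(-9 + A\right)}$ ($I{\left(A \right)} = \frac{3 \frac{A + 8}{A - 9}}{2} = \frac{3 \frac{8 + A}{-9 + A}}{2} = \frac{3 \left(8 + A\right)}{2 \left(-9 + A\right)}$)
$I^{2}{\left(T{\left(6,- (-1 + \frac{5}{2}) \right)} \right)} = \left(\frac{3 \left(8 + 5\right)}{2 \left(-9 + 5\right)}\right)^{2} = \left(\frac{3}{2} \frac{1}{-4} \cdot 13\right)^{2} = \left(\frac{3}{2} \left(- \frac{1}{4}\right) 13\right)^{2} = \left(- \frac{39}{8}\right)^{2} = \frac{1521}{64}$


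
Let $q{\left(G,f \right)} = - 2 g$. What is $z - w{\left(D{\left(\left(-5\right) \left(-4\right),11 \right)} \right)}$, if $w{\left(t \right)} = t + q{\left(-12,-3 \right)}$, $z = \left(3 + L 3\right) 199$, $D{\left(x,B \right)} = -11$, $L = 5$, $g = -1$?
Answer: $3591$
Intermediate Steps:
$q{\left(G,f \right)} = 2$ ($q{\left(G,f \right)} = \left(-2\right) \left(-1\right) = 2$)
$z = 3582$ ($z = \left(3 + 5 \cdot 3\right) 199 = \left(3 + 15\right) 199 = 18 \cdot 199 = 3582$)
$w{\left(t \right)} = 2 + t$ ($w{\left(t \right)} = t + 2 = 2 + t$)
$z - w{\left(D{\left(\left(-5\right) \left(-4\right),11 \right)} \right)} = 3582 - \left(2 - 11\right) = 3582 - -9 = 3582 + 9 = 3591$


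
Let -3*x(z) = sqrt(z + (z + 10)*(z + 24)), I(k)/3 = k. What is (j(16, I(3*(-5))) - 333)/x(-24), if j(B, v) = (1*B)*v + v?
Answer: -549*I*sqrt(6)/2 ≈ -672.38*I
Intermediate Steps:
I(k) = 3*k
j(B, v) = v + B*v (j(B, v) = B*v + v = v + B*v)
x(z) = -sqrt(z + (10 + z)*(24 + z))/3 (x(z) = -sqrt(z + (z + 10)*(z + 24))/3 = -sqrt(z + (10 + z)*(24 + z))/3)
(j(16, I(3*(-5))) - 333)/x(-24) = ((3*(3*(-5)))*(1 + 16) - 333)/((-sqrt(240 + (-24)**2 + 35*(-24))/3)) = ((3*(-15))*17 - 333)/((-sqrt(240 + 576 - 840)/3)) = (-45*17 - 333)/((-2*I*sqrt(6)/3)) = (-765 - 333)/((-2*I*sqrt(6)/3)) = -1098*I*sqrt(6)/4 = -549*I*sqrt(6)/2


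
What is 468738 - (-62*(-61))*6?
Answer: 446046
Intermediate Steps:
468738 - (-62*(-61))*6 = 468738 - 3782*6 = 468738 - 1*22692 = 468738 - 22692 = 446046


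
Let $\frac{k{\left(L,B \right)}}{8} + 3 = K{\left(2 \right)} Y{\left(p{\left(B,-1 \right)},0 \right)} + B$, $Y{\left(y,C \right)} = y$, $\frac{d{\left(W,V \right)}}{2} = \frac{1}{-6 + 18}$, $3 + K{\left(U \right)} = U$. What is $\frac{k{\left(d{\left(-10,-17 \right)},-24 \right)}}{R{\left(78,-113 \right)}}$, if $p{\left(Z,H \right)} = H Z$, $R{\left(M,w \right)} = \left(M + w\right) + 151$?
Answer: $- \frac{102}{29} \approx -3.5172$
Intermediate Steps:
$K{\left(U \right)} = -3 + U$
$d{\left(W,V \right)} = \frac{1}{6}$ ($d{\left(W,V \right)} = \frac{2}{-6 + 18} = \frac{2}{12} = 2 \cdot \frac{1}{12} = \frac{1}{6}$)
$R{\left(M,w \right)} = 151 + M + w$
$k{\left(L,B \right)} = -24 + 16 B$ ($k{\left(L,B \right)} = -24 + 8 \left(\left(-3 + 2\right) \left(- B\right) + B\right) = -24 + 8 \left(- \left(-1\right) B + B\right) = -24 + 8 \left(B + B\right) = -24 + 8 \cdot 2 B = -24 + 16 B$)
$\frac{k{\left(d{\left(-10,-17 \right)},-24 \right)}}{R{\left(78,-113 \right)}} = \frac{-24 + 16 \left(-24\right)}{151 + 78 - 113} = \frac{-24 - 384}{116} = \left(-408\right) \frac{1}{116} = - \frac{102}{29}$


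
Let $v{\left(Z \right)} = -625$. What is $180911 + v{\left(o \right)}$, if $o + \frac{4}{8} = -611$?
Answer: $180286$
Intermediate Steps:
$o = - \frac{1223}{2}$ ($o = - \frac{1}{2} - 611 = - \frac{1223}{2} \approx -611.5$)
$180911 + v{\left(o \right)} = 180911 - 625 = 180286$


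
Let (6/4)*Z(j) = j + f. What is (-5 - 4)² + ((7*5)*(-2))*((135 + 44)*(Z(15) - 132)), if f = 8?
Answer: 4385743/3 ≈ 1.4619e+6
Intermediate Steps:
Z(j) = 16/3 + 2*j/3 (Z(j) = 2*(j + 8)/3 = 2*(8 + j)/3 = 16/3 + 2*j/3)
(-5 - 4)² + ((7*5)*(-2))*((135 + 44)*(Z(15) - 132)) = (-5 - 4)² + ((7*5)*(-2))*((135 + 44)*((16/3 + (⅔)*15) - 132)) = (-9)² + (35*(-2))*(179*((16/3 + 10) - 132)) = 81 - 12530*(46/3 - 132) = 81 - 12530*(-350)/3 = 81 - 70*(-62650/3) = 81 + 4385500/3 = 4385743/3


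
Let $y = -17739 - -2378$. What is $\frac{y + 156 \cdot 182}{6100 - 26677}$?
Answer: $- \frac{13031}{20577} \approx -0.63328$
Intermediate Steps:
$y = -15361$ ($y = -17739 + 2378 = -15361$)
$\frac{y + 156 \cdot 182}{6100 - 26677} = \frac{-15361 + 156 \cdot 182}{6100 - 26677} = \frac{-15361 + 28392}{-20577} = 13031 \left(- \frac{1}{20577}\right) = - \frac{13031}{20577}$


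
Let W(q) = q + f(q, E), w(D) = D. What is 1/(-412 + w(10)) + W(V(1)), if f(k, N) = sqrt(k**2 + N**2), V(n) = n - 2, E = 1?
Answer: -403/402 + sqrt(2) ≈ 0.41173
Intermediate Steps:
V(n) = -2 + n
f(k, N) = sqrt(N**2 + k**2)
W(q) = q + sqrt(1 + q**2) (W(q) = q + sqrt(1**2 + q**2) = q + sqrt(1 + q**2))
1/(-412 + w(10)) + W(V(1)) = 1/(-412 + 10) + ((-2 + 1) + sqrt(1 + (-2 + 1)**2)) = 1/(-402) + (-1 + sqrt(1 + (-1)**2)) = -1/402 + (-1 + sqrt(1 + 1)) = -1/402 + (-1 + sqrt(2)) = -403/402 + sqrt(2)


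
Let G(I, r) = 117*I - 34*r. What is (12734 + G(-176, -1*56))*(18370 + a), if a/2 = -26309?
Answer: 203912592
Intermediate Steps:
G(I, r) = -34*r + 117*I
a = -52618 (a = 2*(-26309) = -52618)
(12734 + G(-176, -1*56))*(18370 + a) = (12734 + (-(-34)*56 + 117*(-176)))*(18370 - 52618) = (12734 + (-34*(-56) - 20592))*(-34248) = (12734 + (1904 - 20592))*(-34248) = (12734 - 18688)*(-34248) = -5954*(-34248) = 203912592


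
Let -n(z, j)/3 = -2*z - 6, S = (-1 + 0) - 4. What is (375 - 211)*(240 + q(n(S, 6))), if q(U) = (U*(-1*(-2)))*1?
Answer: 35424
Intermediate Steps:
S = -5 (S = -1 - 4 = -5)
n(z, j) = 18 + 6*z (n(z, j) = -3*(-2*z - 6) = -3*(-6 - 2*z) = 18 + 6*z)
q(U) = 2*U (q(U) = (U*2)*1 = (2*U)*1 = 2*U)
(375 - 211)*(240 + q(n(S, 6))) = (375 - 211)*(240 + 2*(18 + 6*(-5))) = 164*(240 + 2*(18 - 30)) = 164*(240 + 2*(-12)) = 164*(240 - 24) = 164*216 = 35424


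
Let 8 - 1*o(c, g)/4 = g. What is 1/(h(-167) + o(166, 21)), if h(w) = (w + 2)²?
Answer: 1/27173 ≈ 3.6801e-5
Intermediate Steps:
o(c, g) = 32 - 4*g
h(w) = (2 + w)²
1/(h(-167) + o(166, 21)) = 1/((2 - 167)² + (32 - 4*21)) = 1/((-165)² + (32 - 84)) = 1/(27225 - 52) = 1/27173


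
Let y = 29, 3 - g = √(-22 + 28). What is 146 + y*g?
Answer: 233 - 29*√6 ≈ 161.96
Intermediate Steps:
g = 3 - √6 (g = 3 - √(-22 + 28) = 3 - √6 ≈ 0.55051)
146 + y*g = 146 + 29*(3 - √6) = 146 + (87 - 29*√6) = 233 - 29*√6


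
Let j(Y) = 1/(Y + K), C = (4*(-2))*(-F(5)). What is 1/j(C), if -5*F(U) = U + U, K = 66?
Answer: 50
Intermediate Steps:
F(U) = -2*U/5 (F(U) = -(U + U)/5 = -2*U/5)
C = -16 (C = (4*(-2))*(-(-2)*5/5) = -(-8)*(-2) = -8*2 = -16)
j(Y) = 1/(66 + Y) (j(Y) = 1/(Y + 66) = 1/(66 + Y))
1/j(C) = 1/(1/(66 - 16)) = 1/(1/50) = 50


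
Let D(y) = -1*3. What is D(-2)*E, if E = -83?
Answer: 249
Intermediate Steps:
D(y) = -3
D(-2)*E = -3*(-83) = 249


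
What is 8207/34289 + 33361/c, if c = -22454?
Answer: -959635351/769925206 ≈ -1.2464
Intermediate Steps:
8207/34289 + 33361/c = 8207/34289 + 33361/(-22454) = 8207*(1/34289) + 33361*(-1/22454) = 8207/34289 - 33361/22454 = -959635351/769925206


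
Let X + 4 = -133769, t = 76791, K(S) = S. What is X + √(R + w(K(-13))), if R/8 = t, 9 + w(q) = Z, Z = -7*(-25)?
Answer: -133773 + √614494 ≈ -1.3299e+5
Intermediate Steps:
Z = 175
X = -133773 (X = -4 - 133769 = -133773)
w(q) = 166 (w(q) = -9 + 175 = 166)
R = 614328 (R = 8*76791 = 614328)
X + √(R + w(K(-13))) = -133773 + √(614328 + 166) = -133773 + √614494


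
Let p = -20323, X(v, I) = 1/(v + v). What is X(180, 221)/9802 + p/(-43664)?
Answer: 1120534691/2407469220 ≈ 0.46544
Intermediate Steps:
X(v, I) = 1/(2*v)
X(180, 221)/9802 + p/(-43664) = ((1/2)/180)/9802 - 20323/(-43664) = ((1/2)*(1/180))*(1/9802) - 20323*(-1/43664) = (1/360)*(1/9802) + 20323/43664 = 1/3528720 + 20323/43664 = 1120534691/2407469220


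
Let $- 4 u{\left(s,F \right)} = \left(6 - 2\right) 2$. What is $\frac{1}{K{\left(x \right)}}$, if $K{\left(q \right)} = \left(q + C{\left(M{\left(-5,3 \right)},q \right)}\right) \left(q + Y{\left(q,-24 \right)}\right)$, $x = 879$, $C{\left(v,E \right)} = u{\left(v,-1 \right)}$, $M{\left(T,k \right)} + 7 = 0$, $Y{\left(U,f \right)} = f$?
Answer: $\frac{1}{749835} \approx 1.3336 \cdot 10^{-6}$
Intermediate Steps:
$u{\left(s,F \right)} = -2$ ($u{\left(s,F \right)} = - \frac{\left(6 - 2\right) 2}{4} = - \frac{4 \cdot 2}{4} = \left(- \frac{1}{4}\right) 8 = -2$)
$M{\left(T,k \right)} = -7$ ($M{\left(T,k \right)} = -7 + 0 = -7$)
$C{\left(v,E \right)} = -2$
$K{\left(q \right)} = \left(-24 + q\right) \left(-2 + q\right)$ ($K{\left(q \right)} = \left(q - 2\right) \left(q - 24\right) = \left(-2 + q\right) \left(-24 + q\right) = \left(-24 + q\right) \left(-2 + q\right)$)
$\frac{1}{K{\left(x \right)}} = \frac{1}{48 + 879^{2} - 22854} = \frac{1}{48 + 772641 - 22854} = \frac{1}{749835}$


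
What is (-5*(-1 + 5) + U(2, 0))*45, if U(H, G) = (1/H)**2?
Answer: -3555/4 ≈ -888.75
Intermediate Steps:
U(H, G) = H**(-2)
(-5*(-1 + 5) + U(2, 0))*45 = (-5*(-1 + 5) + 2**(-2))*45 = (-5*4 + 1/4)*45 = (-20 + 1/4)*45 = -79/4*45 = -3555/4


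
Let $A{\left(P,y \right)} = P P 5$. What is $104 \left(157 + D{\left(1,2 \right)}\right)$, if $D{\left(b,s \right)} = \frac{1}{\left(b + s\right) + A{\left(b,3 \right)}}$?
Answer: $16341$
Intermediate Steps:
$A{\left(P,y \right)} = 5 P^{2}$ ($A{\left(P,y \right)} = P^{2} \cdot 5 = 5 P^{2}$)
$D{\left(b,s \right)} = \frac{1}{b + s + 5 b^{2}}$ ($D{\left(b,s \right)} = \frac{1}{\left(b + s\right) + 5 b^{2}} = \frac{1}{b + s + 5 b^{2}}$)
$104 \left(157 + D{\left(1,2 \right)}\right) = 104 \left(157 + \frac{1}{1 + 2 + 5 \cdot 1^{2}}\right) = 104 \left(157 + \frac{1}{1 + 2 + 5 \cdot 1}\right) = 104 \left(157 + \frac{1}{1 + 2 + 5}\right) = 104 \left(157 + \frac{1}{8}\right) = 104 \cdot \frac{1257}{8} = 16341$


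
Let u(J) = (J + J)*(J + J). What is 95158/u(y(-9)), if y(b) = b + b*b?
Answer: 47579/10368 ≈ 4.5890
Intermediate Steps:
y(b) = b + b**2
u(J) = 4*J**2 (u(J) = (2*J)*(2*J) = 4*J**2)
95158/u(y(-9)) = 95158/((4*(-9*(1 - 9))**2)) = 95158/((4*(-9*(-8))**2)) = 95158/((4*72**2)) = 95158/((4*5184)) = 95158/20736 = 95158*(1/20736) = 47579/10368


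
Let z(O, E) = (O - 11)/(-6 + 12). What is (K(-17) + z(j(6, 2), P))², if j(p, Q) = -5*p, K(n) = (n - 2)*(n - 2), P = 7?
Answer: 4515625/36 ≈ 1.2543e+5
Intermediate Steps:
K(n) = (-2 + n)² (K(n) = (-2 + n)*(-2 + n) = (-2 + n)²)
z(O, E) = -11/6 + O/6 (z(O, E) = (-11 + O)/6 = (-11 + O)*(⅙) = -11/6 + O/6)
(K(-17) + z(j(6, 2), P))² = ((-2 - 17)² + (-11/6 + (-5*6)/6))² = ((-19)² + (-11/6 + (⅙)*(-30)))² = (361 + (-11/6 - 5))² = (361 - 41/6)² = (2125/6)² = 4515625/36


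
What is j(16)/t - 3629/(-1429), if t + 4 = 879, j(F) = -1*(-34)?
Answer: 3223961/1250375 ≈ 2.5784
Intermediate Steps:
j(F) = 34
t = 875 (t = -4 + 879 = 875)
j(16)/t - 3629/(-1429) = 34/875 - 3629/(-1429) = 34*(1/875) - 3629*(-1/1429) = 34/875 + 3629/1429 = 3223961/1250375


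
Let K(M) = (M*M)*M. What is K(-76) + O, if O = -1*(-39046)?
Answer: -399930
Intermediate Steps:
K(M) = M**3 (K(M) = M**2*M = M**3)
O = 39046
K(-76) + O = (-76)**3 + 39046 = -438976 + 39046 = -399930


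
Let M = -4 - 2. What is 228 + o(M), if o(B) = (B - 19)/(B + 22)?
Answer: 3623/16 ≈ 226.44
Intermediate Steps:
M = -6
o(B) = (-19 + B)/(22 + B)
228 + o(M) = 228 + (-19 - 6)/(22 - 6) = 228 - 25/16 = 3623/16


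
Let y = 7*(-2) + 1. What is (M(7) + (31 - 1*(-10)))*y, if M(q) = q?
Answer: -624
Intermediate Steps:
y = -13 (y = -14 + 1 = -13)
(M(7) + (31 - 1*(-10)))*y = (7 + (31 - 1*(-10)))*(-13) = (7 + (31 + 10))*(-13) = (7 + 41)*(-13) = 48*(-13) = -624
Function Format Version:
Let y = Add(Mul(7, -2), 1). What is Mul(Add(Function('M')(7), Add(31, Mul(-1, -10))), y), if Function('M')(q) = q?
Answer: -624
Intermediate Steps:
y = -13 (y = Add(-14, 1) = -13)
Mul(Add(Function('M')(7), Add(31, Mul(-1, -10))), y) = Mul(Add(7, Add(31, Mul(-1, -10))), -13) = Mul(Add(7, Add(31, 10)), -13) = Mul(Add(7, 41), -13) = Mul(48, -13) = -624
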